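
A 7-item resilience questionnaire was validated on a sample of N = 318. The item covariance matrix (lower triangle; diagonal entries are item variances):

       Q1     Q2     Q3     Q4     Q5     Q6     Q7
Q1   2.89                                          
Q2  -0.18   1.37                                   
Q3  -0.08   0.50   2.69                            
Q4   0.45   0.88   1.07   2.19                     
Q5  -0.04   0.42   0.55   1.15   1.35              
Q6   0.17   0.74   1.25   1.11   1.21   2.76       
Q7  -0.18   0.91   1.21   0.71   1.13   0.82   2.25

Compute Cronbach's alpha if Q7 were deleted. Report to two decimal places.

Cronbach's alpha = 0.70

Remaining items: Q1, Q2, Q3, Q4, Q5, Q6 (k = 6).
ΣVar(i) = 2.89 + 1.37 + 2.69 + 2.19 + 1.35 + 2.76 = 13.25
Var(T) = 13.25 + 2 × 9.20 = 31.65
α (item deleted) = (6/5)·(1 − 13.25/31.65) = 0.70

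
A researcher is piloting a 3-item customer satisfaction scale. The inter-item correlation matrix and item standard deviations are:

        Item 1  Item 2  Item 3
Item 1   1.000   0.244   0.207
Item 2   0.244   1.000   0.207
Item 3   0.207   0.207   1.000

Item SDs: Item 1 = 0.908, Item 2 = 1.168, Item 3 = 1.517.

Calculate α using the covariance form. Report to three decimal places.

α = 0.433

Σσ²ᵢ = 0.908² + 1.168² + 1.517² = 4.4900
Covariances σ_ij = r_ij · s_i · s_j:
  σ(Item 1,Item 2) = 0.244 × 0.908 × 1.168 = 0.2588
  σ(Item 1,Item 3) = 0.207 × 0.908 × 1.517 = 0.2851
  σ(Item 2,Item 3) = 0.207 × 1.168 × 1.517 = 0.3668
σ²_T = Σσ²ᵢ + 2·Σσ_ij = 4.4900 + 2 × 0.9107 = 6.3114
α = (3/2)·(1 − 4.4900/6.3114) = 0.433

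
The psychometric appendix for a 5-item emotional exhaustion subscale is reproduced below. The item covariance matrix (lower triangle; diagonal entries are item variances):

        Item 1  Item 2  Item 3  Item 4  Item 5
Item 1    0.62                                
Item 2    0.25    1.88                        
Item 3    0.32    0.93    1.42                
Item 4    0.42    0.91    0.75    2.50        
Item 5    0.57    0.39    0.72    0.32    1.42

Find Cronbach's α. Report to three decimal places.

α = 0.734

ΣVar(i) = 0.62 + 1.88 + 1.42 + 2.50 + 1.42 = 7.84
Sum of off-diagonal covariances = 5.58
σ²_total = 7.84 + 2 × 5.58 = 19.00
α = (k/(k−1))·(1 − ΣVar(i)/σ²_total) = (5/4)·(1 − 7.84/19.00) = 0.734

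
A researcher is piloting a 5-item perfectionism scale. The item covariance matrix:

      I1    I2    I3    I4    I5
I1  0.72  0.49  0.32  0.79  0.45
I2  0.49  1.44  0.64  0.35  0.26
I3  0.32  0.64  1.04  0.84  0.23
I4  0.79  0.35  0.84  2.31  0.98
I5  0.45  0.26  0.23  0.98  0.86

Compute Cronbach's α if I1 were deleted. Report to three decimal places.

Remaining items: I2, I3, I4, I5 (k = 4).
Σσ²ᵢ = 1.44 + 1.04 + 2.31 + 0.86 = 5.65
total variance = 5.65 + 2 × 3.30 = 12.25
α (item deleted) = (4/3)·(1 − 5.65/12.25) = 0.718

α = 0.718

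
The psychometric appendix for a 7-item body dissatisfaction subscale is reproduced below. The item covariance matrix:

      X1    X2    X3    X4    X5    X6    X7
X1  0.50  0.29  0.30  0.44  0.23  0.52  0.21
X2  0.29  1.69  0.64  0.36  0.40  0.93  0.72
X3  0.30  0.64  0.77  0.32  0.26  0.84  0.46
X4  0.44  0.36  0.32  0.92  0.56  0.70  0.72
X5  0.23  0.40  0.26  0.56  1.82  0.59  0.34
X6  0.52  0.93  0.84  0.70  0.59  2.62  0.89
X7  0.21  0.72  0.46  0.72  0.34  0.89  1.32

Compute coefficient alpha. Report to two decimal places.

Σσᵢ² = 0.50 + 1.69 + 0.77 + 0.92 + 1.82 + 2.62 + 1.32 = 9.64
Sum of off-diagonal covariances = 10.72
Var(T) = 9.64 + 2 × 10.72 = 31.08
α = (k/(k−1))·(1 − Σσᵢ²/Var(T)) = (7/6)·(1 − 9.64/31.08) = 0.80

coefficient alpha = 0.80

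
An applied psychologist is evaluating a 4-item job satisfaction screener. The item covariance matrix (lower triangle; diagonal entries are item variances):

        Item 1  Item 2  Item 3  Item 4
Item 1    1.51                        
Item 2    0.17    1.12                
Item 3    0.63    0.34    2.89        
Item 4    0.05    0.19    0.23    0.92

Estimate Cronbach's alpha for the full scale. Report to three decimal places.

α = 0.444

sum of item variances = 1.51 + 1.12 + 2.89 + 0.92 = 6.44
Sum of the distinct covariances = 1.61
σ²_T = 6.44 + 2 × 1.61 = 9.66
α = (k/(k−1))·(1 − sum of item variances/σ²_T) = (4/3)·(1 − 6.44/9.66) = 0.444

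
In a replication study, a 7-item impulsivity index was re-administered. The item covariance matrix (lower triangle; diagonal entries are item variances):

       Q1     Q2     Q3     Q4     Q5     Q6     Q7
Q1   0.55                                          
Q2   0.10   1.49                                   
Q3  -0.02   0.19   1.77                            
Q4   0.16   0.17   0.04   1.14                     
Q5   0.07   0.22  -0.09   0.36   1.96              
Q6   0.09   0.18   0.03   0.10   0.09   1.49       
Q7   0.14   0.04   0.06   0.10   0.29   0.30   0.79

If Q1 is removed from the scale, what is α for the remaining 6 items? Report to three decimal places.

α = 0.390

Remaining items: Q2, Q3, Q4, Q5, Q6, Q7 (k = 6).
ΣVar(i) = 1.49 + 1.77 + 1.14 + 1.96 + 1.49 + 0.79 = 8.64
total variance = 8.64 + 2 × 2.08 = 12.80
α (item deleted) = (6/5)·(1 − 8.64/12.80) = 0.390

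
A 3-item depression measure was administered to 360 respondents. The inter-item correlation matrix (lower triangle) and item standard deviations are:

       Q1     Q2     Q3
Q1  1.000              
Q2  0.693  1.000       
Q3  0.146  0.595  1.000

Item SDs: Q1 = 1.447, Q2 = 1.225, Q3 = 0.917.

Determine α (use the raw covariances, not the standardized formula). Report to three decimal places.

Σσ²ᵢ = 1.447² + 1.225² + 0.917² = 4.4353
Covariances σ_ij = r_ij · s_i · s_j:
  σ(Q1,Q2) = 0.693 × 1.447 × 1.225 = 1.2284
  σ(Q1,Q3) = 0.146 × 1.447 × 0.917 = 0.1937
  σ(Q2,Q3) = 0.595 × 1.225 × 0.917 = 0.6684
σ²_T = Σσ²ᵢ + 2·Σσ_ij = 4.4353 + 2 × 2.0905 = 8.6163
α = (3/2)·(1 − 4.4353/8.6163) = 0.728

α = 0.728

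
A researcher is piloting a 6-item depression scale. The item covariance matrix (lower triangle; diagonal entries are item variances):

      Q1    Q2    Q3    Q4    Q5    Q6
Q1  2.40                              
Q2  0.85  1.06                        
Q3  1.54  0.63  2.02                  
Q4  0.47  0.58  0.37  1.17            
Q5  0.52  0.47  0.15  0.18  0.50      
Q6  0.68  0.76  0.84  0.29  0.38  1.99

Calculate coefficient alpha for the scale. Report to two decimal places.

Σσᵢ² = 2.40 + 1.06 + 2.02 + 1.17 + 0.50 + 1.99 = 9.14
Sum of off-diagonal covariances = 8.71
total variance = 9.14 + 2 × 8.71 = 26.56
α = (k/(k−1))·(1 − Σσᵢ²/total variance) = (6/5)·(1 − 9.14/26.56) = 0.79

coefficient alpha = 0.79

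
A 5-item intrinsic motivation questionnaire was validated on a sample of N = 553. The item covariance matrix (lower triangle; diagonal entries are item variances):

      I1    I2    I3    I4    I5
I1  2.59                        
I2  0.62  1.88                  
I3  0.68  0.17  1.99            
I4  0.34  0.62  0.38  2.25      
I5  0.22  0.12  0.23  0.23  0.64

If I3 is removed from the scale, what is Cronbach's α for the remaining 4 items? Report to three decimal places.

Remaining items: I1, I2, I4, I5 (k = 4).
ΣVar(i) = 2.59 + 1.88 + 2.25 + 0.64 = 7.36
σ²_total = 7.36 + 2 × 2.15 = 11.66
α (item deleted) = (4/3)·(1 − 7.36/11.66) = 0.492

α = 0.492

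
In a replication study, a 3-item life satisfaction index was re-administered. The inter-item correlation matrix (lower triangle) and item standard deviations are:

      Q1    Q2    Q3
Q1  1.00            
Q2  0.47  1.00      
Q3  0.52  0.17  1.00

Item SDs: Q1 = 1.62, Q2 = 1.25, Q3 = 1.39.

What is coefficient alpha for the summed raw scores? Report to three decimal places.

Σσ²ᵢ = 1.62² + 1.25² + 1.39² = 6.1190
Covariances σ_ij = r_ij · s_i · s_j:
  σ(Q1,Q2) = 0.47 × 1.62 × 1.25 = 0.9517
  σ(Q1,Q3) = 0.52 × 1.62 × 1.39 = 1.1709
  σ(Q2,Q3) = 0.17 × 1.25 × 1.39 = 0.2954
σ²_T = Σσ²ᵢ + 2·Σσ_ij = 6.1190 + 2 × 2.4180 = 10.9550
α = (3/2)·(1 − 6.1190/10.9550) = 0.662

coefficient alpha = 0.662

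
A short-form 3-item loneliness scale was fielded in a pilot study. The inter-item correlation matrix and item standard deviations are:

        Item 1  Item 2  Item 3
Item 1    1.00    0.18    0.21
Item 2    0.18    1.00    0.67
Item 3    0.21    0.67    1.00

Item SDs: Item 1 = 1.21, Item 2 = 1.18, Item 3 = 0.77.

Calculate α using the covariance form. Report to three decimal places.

α = 0.571

Σσ²ᵢ = 1.21² + 1.18² + 0.77² = 3.4494
Covariances σ_ij = r_ij · s_i · s_j:
  σ(Item 1,Item 2) = 0.18 × 1.21 × 1.18 = 0.2570
  σ(Item 1,Item 3) = 0.21 × 1.21 × 0.77 = 0.1957
  σ(Item 2,Item 3) = 0.67 × 1.18 × 0.77 = 0.6088
σ²_T = Σσ²ᵢ + 2·Σσ_ij = 3.4494 + 2 × 1.0615 = 5.5724
α = (3/2)·(1 − 3.4494/5.5724) = 0.571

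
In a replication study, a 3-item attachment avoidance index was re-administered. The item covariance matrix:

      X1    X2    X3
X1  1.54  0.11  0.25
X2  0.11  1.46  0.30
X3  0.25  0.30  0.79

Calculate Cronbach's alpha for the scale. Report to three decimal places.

Σσᵢ² = 1.54 + 1.46 + 0.79 = 3.79
Sum of off-diagonal covariances = 0.66
σ²_T = 3.79 + 2 × 0.66 = 5.11
α = (k/(k−1))·(1 − Σσᵢ²/σ²_T) = (3/2)·(1 − 3.79/5.11) = 0.387

α = 0.387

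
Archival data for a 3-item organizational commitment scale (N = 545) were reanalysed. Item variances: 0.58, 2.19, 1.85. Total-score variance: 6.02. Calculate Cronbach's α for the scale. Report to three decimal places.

sum of item variances = 0.58 + 2.19 + 1.85 = 4.62
α = (k/(k−1))·(1 − sum of item variances/Var(T)) = (3/2)·(1 − 4.62/6.02) = 0.349

α = 0.349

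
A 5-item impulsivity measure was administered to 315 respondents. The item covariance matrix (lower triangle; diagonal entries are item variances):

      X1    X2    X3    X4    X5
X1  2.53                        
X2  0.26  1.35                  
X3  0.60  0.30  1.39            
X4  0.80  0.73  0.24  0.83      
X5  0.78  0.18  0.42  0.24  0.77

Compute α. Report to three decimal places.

α = 0.712

Σσᵢ² = 2.53 + 1.35 + 1.39 + 0.83 + 0.77 = 6.87
Σ_{i<j} σ_ij = 4.55
σ²_T = 6.87 + 2 × 4.55 = 15.97
α = (k/(k−1))·(1 − Σσᵢ²/σ²_T) = (5/4)·(1 − 6.87/15.97) = 0.712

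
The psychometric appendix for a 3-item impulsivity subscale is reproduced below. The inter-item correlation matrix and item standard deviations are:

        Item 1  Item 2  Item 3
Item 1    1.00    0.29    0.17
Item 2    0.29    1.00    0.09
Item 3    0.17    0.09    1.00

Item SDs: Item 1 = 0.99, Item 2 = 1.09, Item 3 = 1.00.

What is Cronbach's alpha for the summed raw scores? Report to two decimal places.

Σσ²ᵢ = 0.99² + 1.09² + 1.00² = 3.1682
Covariances σ_ij = r_ij · s_i · s_j:
  σ(Item 1,Item 2) = 0.29 × 0.99 × 1.09 = 0.3129
  σ(Item 1,Item 3) = 0.17 × 0.99 × 1.00 = 0.1683
  σ(Item 2,Item 3) = 0.09 × 1.09 × 1.00 = 0.0981
σ²_T = Σσ²ᵢ + 2·Σσ_ij = 3.1682 + 2 × 0.5793 = 4.3268
α = (3/2)·(1 − 3.1682/4.3268) = 0.40

α = 0.40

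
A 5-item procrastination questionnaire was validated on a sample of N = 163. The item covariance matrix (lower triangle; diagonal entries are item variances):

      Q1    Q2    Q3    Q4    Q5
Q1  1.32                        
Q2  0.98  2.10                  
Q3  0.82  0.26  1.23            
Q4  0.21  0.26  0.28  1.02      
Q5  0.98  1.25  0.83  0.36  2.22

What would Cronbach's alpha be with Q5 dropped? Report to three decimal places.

α = 0.664

Remaining items: Q1, Q2, Q3, Q4 (k = 4).
Σσᵢ² = 1.32 + 2.10 + 1.23 + 1.02 = 5.67
σ²_T = 5.67 + 2 × 2.81 = 11.29
α (item deleted) = (4/3)·(1 − 5.67/11.29) = 0.664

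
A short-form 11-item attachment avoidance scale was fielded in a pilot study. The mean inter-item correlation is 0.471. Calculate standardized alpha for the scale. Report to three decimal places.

α = 0.907

Standardized α = k·r̄ / (1 + (k−1)·r̄) = 11 × 0.471 / (1 + 10 × 0.471)
  = 5.1810 / 5.7100 = 0.907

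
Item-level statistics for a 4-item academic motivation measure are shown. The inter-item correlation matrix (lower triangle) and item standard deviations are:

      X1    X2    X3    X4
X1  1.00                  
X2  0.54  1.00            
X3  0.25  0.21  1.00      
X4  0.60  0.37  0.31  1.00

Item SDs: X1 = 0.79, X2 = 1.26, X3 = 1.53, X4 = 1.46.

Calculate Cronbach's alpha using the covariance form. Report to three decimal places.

Σσ²ᵢ = 0.79² + 1.26² + 1.53² + 1.46² = 6.6842
Covariances σ_ij = r_ij · s_i · s_j:
  σ(X1,X2) = 0.54 × 0.79 × 1.26 = 0.5375
  σ(X1,X3) = 0.25 × 0.79 × 1.53 = 0.3022
  σ(X1,X4) = 0.60 × 0.79 × 1.46 = 0.6920
  σ(X2,X3) = 0.21 × 1.26 × 1.53 = 0.4048
  σ(X2,X4) = 0.37 × 1.26 × 1.46 = 0.6807
  σ(X3,X4) = 0.31 × 1.53 × 1.46 = 0.6925
σ²_T = Σσ²ᵢ + 2·Σσ_ij = 6.6842 + 2 × 3.3097 = 13.3036
α = (4/3)·(1 − 6.6842/13.3036) = 0.663

Cronbach's alpha = 0.663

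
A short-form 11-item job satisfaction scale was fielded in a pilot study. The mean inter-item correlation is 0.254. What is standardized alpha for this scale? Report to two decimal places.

α = 0.79

Standardized α = k·r̄ / (1 + (k−1)·r̄) = 11 × 0.254 / (1 + 10 × 0.254)
  = 2.7940 / 3.5400 = 0.79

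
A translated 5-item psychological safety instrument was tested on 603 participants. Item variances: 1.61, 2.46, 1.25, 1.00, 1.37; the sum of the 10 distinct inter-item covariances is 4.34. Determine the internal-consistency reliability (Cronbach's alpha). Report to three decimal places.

α = 0.663

ΣVar(i) = 1.61 + 2.46 + 1.25 + 1.00 + 1.37 = 7.69
Sum of distinct covariances = 4.34
σ²_T = ΣVar(i) + 2·Σcov = 7.69 + 2 × 4.34 = 16.37
α = (5/4)·(1 − 7.69/16.37) = 0.663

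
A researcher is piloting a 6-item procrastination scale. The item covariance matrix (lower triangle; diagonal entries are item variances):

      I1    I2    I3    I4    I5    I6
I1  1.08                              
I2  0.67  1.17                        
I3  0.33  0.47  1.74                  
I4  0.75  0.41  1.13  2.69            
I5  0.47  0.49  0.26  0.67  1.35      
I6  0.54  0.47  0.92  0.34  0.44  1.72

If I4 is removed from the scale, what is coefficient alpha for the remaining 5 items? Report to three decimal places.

Remaining items: I1, I2, I3, I5, I6 (k = 5).
sum of item variances = 1.08 + 1.17 + 1.74 + 1.35 + 1.72 = 7.06
total variance = 7.06 + 2 × 5.06 = 17.18
α (item deleted) = (5/4)·(1 − 7.06/17.18) = 0.736

α = 0.736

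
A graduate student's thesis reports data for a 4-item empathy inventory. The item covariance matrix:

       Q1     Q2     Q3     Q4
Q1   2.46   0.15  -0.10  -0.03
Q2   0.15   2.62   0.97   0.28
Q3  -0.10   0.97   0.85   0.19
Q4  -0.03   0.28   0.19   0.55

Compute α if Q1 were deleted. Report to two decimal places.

Remaining items: Q2, Q3, Q4 (k = 3).
ΣVar(i) = 2.62 + 0.85 + 0.55 = 4.02
σ²_total = 4.02 + 2 × 1.44 = 6.90
α (item deleted) = (3/2)·(1 − 4.02/6.90) = 0.63

α = 0.63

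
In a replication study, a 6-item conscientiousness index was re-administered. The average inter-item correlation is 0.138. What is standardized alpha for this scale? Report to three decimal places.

standardized alpha = 0.490

Standardized α = k·r̄ / (1 + (k−1)·r̄) = 6 × 0.138 / (1 + 5 × 0.138)
  = 0.8280 / 1.6900 = 0.490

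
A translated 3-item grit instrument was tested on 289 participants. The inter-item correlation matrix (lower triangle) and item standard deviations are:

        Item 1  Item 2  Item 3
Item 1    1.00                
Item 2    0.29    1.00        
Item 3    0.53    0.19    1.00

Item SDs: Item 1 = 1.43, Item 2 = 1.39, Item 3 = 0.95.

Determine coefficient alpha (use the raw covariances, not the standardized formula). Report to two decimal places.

coefficient alpha = 0.58

Σσ²ᵢ = 1.43² + 1.39² + 0.95² = 4.8795
Covariances σ_ij = r_ij · s_i · s_j:
  σ(Item 1,Item 2) = 0.29 × 1.43 × 1.39 = 0.5764
  σ(Item 1,Item 3) = 0.53 × 1.43 × 0.95 = 0.7200
  σ(Item 2,Item 3) = 0.19 × 1.39 × 0.95 = 0.2509
σ²_T = Σσ²ᵢ + 2·Σσ_ij = 4.8795 + 2 × 1.5473 = 7.9741
α = (3/2)·(1 − 4.8795/7.9741) = 0.58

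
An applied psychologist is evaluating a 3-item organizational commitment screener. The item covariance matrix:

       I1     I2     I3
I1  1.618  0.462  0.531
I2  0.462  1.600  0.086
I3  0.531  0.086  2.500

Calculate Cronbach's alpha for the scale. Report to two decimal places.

Σσᵢ² = 1.618 + 1.600 + 2.500 = 5.718
Sum of off-diagonal covariances = 1.079
Var(T) = 5.718 + 2 × 1.079 = 7.876
α = (k/(k−1))·(1 − Σσᵢ²/Var(T)) = (3/2)·(1 − 5.718/7.876) = 0.41

Cronbach's alpha = 0.41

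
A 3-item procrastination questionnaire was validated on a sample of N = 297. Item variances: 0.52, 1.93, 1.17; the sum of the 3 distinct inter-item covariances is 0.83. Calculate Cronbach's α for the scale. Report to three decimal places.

Σσᵢ² = 0.52 + 1.93 + 1.17 = 3.62
Sum of distinct covariances = 0.83
σ²_total = Σσᵢ² + 2·Σcov = 3.62 + 2 × 0.83 = 5.28
α = (3/2)·(1 − 3.62/5.28) = 0.472

α = 0.472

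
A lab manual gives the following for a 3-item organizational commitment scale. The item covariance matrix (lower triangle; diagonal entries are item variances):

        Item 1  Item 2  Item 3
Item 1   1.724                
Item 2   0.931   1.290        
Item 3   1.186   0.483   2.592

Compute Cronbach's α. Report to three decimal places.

Cronbach's α = 0.722

Σσ²ᵢ = 1.724 + 1.290 + 2.592 = 5.606
Σ_{i<j} σ_ij = 2.600
total variance = 5.606 + 2 × 2.600 = 10.806
α = (k/(k−1))·(1 − Σσ²ᵢ/total variance) = (3/2)·(1 − 5.606/10.806) = 0.722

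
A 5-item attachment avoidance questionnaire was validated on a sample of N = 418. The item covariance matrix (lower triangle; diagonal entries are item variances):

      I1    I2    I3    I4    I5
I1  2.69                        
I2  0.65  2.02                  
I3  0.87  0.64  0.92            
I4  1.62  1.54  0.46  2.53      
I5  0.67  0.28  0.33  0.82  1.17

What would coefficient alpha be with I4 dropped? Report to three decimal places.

Remaining items: I1, I2, I3, I5 (k = 4).
Σσ²ᵢ = 2.69 + 2.02 + 0.92 + 1.17 = 6.80
σ²_T = 6.80 + 2 × 3.44 = 13.68
α (item deleted) = (4/3)·(1 − 6.80/13.68) = 0.671

coefficient alpha = 0.671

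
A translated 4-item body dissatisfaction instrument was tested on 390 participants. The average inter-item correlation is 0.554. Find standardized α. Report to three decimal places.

standardized α = 0.832

Standardized α = k·r̄ / (1 + (k−1)·r̄) = 4 × 0.554 / (1 + 3 × 0.554)
  = 2.2160 / 2.6620 = 0.832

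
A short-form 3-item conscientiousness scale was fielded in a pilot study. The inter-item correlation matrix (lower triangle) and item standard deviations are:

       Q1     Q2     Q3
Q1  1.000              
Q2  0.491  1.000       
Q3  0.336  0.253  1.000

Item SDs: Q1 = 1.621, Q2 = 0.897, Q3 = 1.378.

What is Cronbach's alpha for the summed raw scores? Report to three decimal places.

α = 0.600

Σσ²ᵢ = 1.621² + 0.897² + 1.378² = 5.3311
Covariances σ_ij = r_ij · s_i · s_j:
  σ(Q1,Q2) = 0.491 × 1.621 × 0.897 = 0.7139
  σ(Q1,Q3) = 0.336 × 1.621 × 1.378 = 0.7505
  σ(Q2,Q3) = 0.253 × 0.897 × 1.378 = 0.3127
σ²_T = Σσ²ᵢ + 2·Σσ_ij = 5.3311 + 2 × 1.7771 = 8.8853
α = (3/2)·(1 − 5.3311/8.8853) = 0.600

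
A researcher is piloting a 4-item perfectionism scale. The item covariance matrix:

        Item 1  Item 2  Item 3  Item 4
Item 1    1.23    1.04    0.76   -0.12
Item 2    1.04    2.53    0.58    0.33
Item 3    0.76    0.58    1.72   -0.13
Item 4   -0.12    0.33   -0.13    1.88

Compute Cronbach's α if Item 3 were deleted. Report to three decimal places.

Cronbach's α = 0.461

Remaining items: Item 1, Item 2, Item 4 (k = 3).
ΣVar(i) = 1.23 + 2.53 + 1.88 = 5.64
σ²_total = 5.64 + 2 × 1.25 = 8.14
α (item deleted) = (3/2)·(1 − 5.64/8.14) = 0.461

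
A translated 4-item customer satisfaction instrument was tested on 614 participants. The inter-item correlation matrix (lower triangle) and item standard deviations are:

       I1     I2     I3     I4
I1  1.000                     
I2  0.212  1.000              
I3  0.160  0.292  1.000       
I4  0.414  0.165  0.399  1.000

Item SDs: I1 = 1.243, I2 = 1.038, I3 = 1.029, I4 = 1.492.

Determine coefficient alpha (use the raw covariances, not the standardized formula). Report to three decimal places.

α = 0.601

Σσ²ᵢ = 1.243² + 1.038² + 1.029² + 1.492² = 5.9074
Covariances σ_ij = r_ij · s_i · s_j:
  σ(I1,I2) = 0.212 × 1.243 × 1.038 = 0.2735
  σ(I1,I3) = 0.160 × 1.243 × 1.029 = 0.2046
  σ(I1,I4) = 0.414 × 1.243 × 1.492 = 0.7678
  σ(I2,I3) = 0.292 × 1.038 × 1.029 = 0.3119
  σ(I2,I4) = 0.165 × 1.038 × 1.492 = 0.2555
  σ(I3,I4) = 0.399 × 1.029 × 1.492 = 0.6126
σ²_T = Σσ²ᵢ + 2·Σσ_ij = 5.9074 + 2 × 2.4259 = 10.7592
α = (4/3)·(1 − 5.9074/10.7592) = 0.601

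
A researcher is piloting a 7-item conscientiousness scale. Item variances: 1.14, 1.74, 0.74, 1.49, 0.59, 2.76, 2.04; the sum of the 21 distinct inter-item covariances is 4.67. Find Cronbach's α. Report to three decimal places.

ΣVar(i) = 1.14 + 1.74 + 0.74 + 1.49 + 0.59 + 2.76 + 2.04 = 10.50
Sum of distinct covariances = 4.67
Var(T) = ΣVar(i) + 2·Σcov = 10.50 + 2 × 4.67 = 19.84
α = (7/6)·(1 − 10.50/19.84) = 0.549

Cronbach's α = 0.549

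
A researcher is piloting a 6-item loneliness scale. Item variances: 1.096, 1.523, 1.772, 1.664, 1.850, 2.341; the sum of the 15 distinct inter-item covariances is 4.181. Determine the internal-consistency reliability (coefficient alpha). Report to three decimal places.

ΣVar(i) = 1.096 + 1.523 + 1.772 + 1.664 + 1.850 + 2.341 = 10.246
Sum of distinct covariances = 4.181
σ²_total = ΣVar(i) + 2·Σcov = 10.246 + 2 × 4.181 = 18.608
α = (6/5)·(1 − 10.246/18.608) = 0.539

α = 0.539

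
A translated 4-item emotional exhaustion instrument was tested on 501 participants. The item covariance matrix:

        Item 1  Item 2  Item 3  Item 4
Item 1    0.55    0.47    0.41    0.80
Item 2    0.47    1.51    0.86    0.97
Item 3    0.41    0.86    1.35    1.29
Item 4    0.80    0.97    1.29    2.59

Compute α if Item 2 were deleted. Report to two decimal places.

α = 0.79

Remaining items: Item 1, Item 3, Item 4 (k = 3).
sum of item variances = 0.55 + 1.35 + 2.59 = 4.49
σ²_T = 4.49 + 2 × 2.50 = 9.49
α (item deleted) = (3/2)·(1 − 4.49/9.49) = 0.79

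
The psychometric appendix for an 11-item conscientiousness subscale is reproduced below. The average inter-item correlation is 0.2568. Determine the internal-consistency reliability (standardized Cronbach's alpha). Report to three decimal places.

standardized Cronbach's alpha = 0.792

Standardized α = k·r̄ / (1 + (k−1)·r̄) = 11 × 0.2568 / (1 + 10 × 0.2568)
  = 2.8248 / 3.5680 = 0.792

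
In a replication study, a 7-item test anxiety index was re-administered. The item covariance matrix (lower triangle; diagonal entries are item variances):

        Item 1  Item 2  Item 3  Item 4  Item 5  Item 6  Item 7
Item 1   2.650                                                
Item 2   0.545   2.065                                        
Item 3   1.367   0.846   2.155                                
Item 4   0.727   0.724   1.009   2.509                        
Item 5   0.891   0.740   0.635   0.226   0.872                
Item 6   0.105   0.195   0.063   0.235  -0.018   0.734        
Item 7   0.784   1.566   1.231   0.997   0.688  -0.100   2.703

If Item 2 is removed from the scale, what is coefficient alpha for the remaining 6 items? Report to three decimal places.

coefficient alpha = 0.724

Remaining items: Item 1, Item 3, Item 4, Item 5, Item 6, Item 7 (k = 6).
ΣVar(i) = 2.650 + 2.155 + 2.509 + 0.872 + 0.734 + 2.703 = 11.623
σ²_T = 11.623 + 2 × 8.840 = 29.303
α (item deleted) = (6/5)·(1 − 11.623/29.303) = 0.724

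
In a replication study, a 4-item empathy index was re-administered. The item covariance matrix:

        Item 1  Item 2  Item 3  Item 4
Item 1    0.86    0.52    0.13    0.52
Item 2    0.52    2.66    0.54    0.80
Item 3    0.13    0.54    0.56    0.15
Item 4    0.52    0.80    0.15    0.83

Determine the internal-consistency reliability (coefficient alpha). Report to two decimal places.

Σσᵢ² = 0.86 + 2.66 + 0.56 + 0.83 = 4.91
Sum of off-diagonal covariances = 2.66
total variance = 4.91 + 2 × 2.66 = 10.23
α = (k/(k−1))·(1 − Σσᵢ²/total variance) = (4/3)·(1 − 4.91/10.23) = 0.69

α = 0.69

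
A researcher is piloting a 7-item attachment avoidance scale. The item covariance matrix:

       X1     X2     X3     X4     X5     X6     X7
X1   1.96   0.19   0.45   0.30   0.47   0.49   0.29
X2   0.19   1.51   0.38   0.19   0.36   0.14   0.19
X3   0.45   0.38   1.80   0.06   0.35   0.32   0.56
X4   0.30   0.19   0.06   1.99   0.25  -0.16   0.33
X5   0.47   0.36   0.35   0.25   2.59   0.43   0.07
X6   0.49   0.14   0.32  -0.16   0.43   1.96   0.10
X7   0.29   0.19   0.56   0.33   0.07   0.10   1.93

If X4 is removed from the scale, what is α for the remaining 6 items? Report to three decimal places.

Remaining items: X1, X2, X3, X5, X6, X7 (k = 6).
Σσ²ᵢ = 1.96 + 1.51 + 1.80 + 2.59 + 1.96 + 1.93 = 11.75
σ²_T = 11.75 + 2 × 4.79 = 21.33
α (item deleted) = (6/5)·(1 − 11.75/21.33) = 0.539

α = 0.539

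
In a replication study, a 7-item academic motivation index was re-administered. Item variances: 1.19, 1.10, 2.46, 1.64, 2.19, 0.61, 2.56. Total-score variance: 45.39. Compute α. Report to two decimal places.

α = 0.86

Σσ²ᵢ = 1.19 + 1.10 + 2.46 + 1.64 + 2.19 + 0.61 + 2.56 = 11.75
α = (k/(k−1))·(1 − Σσ²ᵢ/σ²_total) = (7/6)·(1 − 11.75/45.39) = 0.86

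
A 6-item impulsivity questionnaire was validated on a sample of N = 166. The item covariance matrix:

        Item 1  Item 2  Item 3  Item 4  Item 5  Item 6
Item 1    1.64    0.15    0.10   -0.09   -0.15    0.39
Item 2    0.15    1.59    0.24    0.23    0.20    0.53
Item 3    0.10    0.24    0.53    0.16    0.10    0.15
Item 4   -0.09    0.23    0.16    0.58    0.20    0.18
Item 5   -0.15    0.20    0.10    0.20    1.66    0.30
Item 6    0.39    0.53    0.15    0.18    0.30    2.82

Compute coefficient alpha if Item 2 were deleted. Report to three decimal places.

Remaining items: Item 1, Item 3, Item 4, Item 5, Item 6 (k = 5).
Σσᵢ² = 1.64 + 0.53 + 0.58 + 1.66 + 2.82 = 7.23
σ²_T = 7.23 + 2 × 1.34 = 9.91
α (item deleted) = (5/4)·(1 − 7.23/9.91) = 0.338

α = 0.338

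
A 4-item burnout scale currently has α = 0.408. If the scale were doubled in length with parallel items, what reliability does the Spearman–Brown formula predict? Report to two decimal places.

Length factor m = 2
α' = m·α / (1 + (m−1)·α)
   = 2 × 0.408 / (1 + (2 − 1) × 0.408)
   = 0.8160 / 1.4080 = 0.58

predicted reliability = 0.58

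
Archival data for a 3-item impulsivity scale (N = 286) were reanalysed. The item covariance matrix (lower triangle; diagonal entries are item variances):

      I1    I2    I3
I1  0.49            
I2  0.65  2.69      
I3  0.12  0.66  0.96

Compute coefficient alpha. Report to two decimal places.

α = 0.61

ΣVar(i) = 0.49 + 2.69 + 0.96 = 4.14
Σ_{i<j} σ_ij = 1.43
σ²_T = 4.14 + 2 × 1.43 = 7.00
α = (k/(k−1))·(1 − ΣVar(i)/σ²_T) = (3/2)·(1 − 4.14/7.00) = 0.61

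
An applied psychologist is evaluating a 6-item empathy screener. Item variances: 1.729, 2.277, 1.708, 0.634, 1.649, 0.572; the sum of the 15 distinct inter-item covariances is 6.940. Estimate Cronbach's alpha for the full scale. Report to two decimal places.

α = 0.74

ΣVar(i) = 1.729 + 2.277 + 1.708 + 0.634 + 1.649 + 0.572 = 8.569
Sum of distinct covariances = 6.940
total variance = ΣVar(i) + 2·Σcov = 8.569 + 2 × 6.940 = 22.449
α = (6/5)·(1 − 8.569/22.449) = 0.74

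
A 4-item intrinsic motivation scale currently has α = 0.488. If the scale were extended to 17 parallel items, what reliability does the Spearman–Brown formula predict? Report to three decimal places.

predicted reliability = 0.802

Length factor m = 17/4 = 4.2500
α' = m·α / (1 + (m−1)·α)
   = 17/4 × 0.488 / (1 + (17/4 − 1) × 0.488)
   = 2.0740 / 2.5860 = 0.802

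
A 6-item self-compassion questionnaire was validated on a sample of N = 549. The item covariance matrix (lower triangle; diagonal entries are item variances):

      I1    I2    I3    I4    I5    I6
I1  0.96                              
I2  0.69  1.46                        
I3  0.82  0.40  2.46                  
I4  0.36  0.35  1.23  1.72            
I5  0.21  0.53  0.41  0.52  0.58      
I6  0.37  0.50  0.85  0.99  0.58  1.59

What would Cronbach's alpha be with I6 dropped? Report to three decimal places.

α = 0.757

Remaining items: I1, I2, I3, I4, I5 (k = 5).
sum of item variances = 0.96 + 1.46 + 2.46 + 1.72 + 0.58 = 7.18
σ²_total = 7.18 + 2 × 5.52 = 18.22
α (item deleted) = (5/4)·(1 − 7.18/18.22) = 0.757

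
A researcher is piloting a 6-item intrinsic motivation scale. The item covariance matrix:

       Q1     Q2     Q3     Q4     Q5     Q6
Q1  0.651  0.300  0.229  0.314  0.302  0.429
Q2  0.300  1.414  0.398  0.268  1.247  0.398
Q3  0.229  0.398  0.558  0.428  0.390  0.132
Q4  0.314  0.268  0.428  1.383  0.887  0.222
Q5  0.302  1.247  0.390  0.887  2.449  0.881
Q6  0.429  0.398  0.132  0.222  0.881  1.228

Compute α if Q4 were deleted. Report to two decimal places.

Remaining items: Q1, Q2, Q3, Q5, Q6 (k = 5).
sum of item variances = 0.651 + 1.414 + 0.558 + 2.449 + 1.228 = 6.300
σ²_T = 6.300 + 2 × 4.706 = 15.712
α (item deleted) = (5/4)·(1 − 6.300/15.712) = 0.75

α = 0.75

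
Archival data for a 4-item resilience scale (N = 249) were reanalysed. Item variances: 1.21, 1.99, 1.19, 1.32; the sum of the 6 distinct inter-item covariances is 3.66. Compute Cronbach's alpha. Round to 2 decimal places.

α = 0.75

ΣVar(i) = 1.21 + 1.99 + 1.19 + 1.32 = 5.71
Sum of distinct covariances = 3.66
Var(T) = ΣVar(i) + 2·Σcov = 5.71 + 2 × 3.66 = 13.03
α = (4/3)·(1 − 5.71/13.03) = 0.75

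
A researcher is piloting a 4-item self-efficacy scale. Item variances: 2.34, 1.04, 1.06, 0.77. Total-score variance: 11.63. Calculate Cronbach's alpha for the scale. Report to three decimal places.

Cronbach's alpha = 0.736

ΣVar(i) = 2.34 + 1.04 + 1.06 + 0.77 = 5.21
α = (k/(k−1))·(1 − ΣVar(i)/σ²_total) = (4/3)·(1 − 5.21/11.63) = 0.736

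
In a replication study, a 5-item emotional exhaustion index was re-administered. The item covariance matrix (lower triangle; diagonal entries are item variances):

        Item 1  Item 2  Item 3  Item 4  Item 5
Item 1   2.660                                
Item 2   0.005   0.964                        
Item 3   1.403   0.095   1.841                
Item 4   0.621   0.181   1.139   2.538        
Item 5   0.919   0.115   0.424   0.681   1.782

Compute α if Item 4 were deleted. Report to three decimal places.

Remaining items: Item 1, Item 2, Item 3, Item 5 (k = 4).
Σσᵢ² = 2.660 + 0.964 + 1.841 + 1.782 = 7.247
σ²_total = 7.247 + 2 × 2.961 = 13.169
α (item deleted) = (4/3)·(1 − 7.247/13.169) = 0.600

α = 0.600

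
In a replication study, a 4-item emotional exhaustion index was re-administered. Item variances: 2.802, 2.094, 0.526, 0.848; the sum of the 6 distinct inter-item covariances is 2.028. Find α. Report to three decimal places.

Σσ²ᵢ = 2.802 + 2.094 + 0.526 + 0.848 = 6.270
Sum of distinct covariances = 2.028
σ²_T = Σσ²ᵢ + 2·Σcov = 6.270 + 2 × 2.028 = 10.326
α = (4/3)·(1 − 6.270/10.326) = 0.524

α = 0.524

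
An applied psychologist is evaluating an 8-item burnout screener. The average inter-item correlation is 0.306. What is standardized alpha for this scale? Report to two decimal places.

Standardized α = k·r̄ / (1 + (k−1)·r̄) = 8 × 0.306 / (1 + 7 × 0.306)
  = 2.4480 / 3.1420 = 0.78

α = 0.78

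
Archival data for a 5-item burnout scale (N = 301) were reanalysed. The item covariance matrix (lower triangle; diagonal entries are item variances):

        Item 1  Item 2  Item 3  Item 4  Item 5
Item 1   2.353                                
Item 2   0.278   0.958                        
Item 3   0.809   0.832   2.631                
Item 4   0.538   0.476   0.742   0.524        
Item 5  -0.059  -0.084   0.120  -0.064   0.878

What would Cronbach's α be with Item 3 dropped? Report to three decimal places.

Cronbach's α = 0.420

Remaining items: Item 1, Item 2, Item 4, Item 5 (k = 4).
ΣVar(i) = 2.353 + 0.958 + 0.524 + 0.878 = 4.713
total variance = 4.713 + 2 × 1.085 = 6.883
α (item deleted) = (4/3)·(1 − 4.713/6.883) = 0.420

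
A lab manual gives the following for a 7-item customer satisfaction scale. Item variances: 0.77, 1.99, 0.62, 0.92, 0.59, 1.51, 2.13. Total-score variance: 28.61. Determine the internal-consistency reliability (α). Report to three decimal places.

α = 0.819

Σσ²ᵢ = 0.77 + 1.99 + 0.62 + 0.92 + 0.59 + 1.51 + 2.13 = 8.53
α = (k/(k−1))·(1 − Σσ²ᵢ/σ²_total) = (7/6)·(1 − 8.53/28.61) = 0.819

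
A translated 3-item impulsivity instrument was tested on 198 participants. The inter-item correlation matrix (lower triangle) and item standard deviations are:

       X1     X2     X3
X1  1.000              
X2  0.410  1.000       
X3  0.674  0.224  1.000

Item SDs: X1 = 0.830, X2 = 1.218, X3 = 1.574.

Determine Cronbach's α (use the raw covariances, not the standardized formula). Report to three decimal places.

Σσ²ᵢ = 0.830² + 1.218² + 1.574² = 4.6499
Covariances σ_ij = r_ij · s_i · s_j:
  σ(X1,X2) = 0.410 × 0.830 × 1.218 = 0.4145
  σ(X1,X3) = 0.674 × 0.830 × 1.574 = 0.8805
  σ(X2,X3) = 0.224 × 1.218 × 1.574 = 0.4294
σ²_T = Σσ²ᵢ + 2·Σσ_ij = 4.6499 + 2 × 1.7244 = 8.0987
α = (3/2)·(1 − 4.6499/8.0987) = 0.639

α = 0.639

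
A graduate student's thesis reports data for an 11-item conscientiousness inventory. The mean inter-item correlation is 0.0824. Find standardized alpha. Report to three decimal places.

Standardized α = k·r̄ / (1 + (k−1)·r̄) = 11 × 0.0824 / (1 + 10 × 0.0824)
  = 0.9064 / 1.8240 = 0.497

standardized alpha = 0.497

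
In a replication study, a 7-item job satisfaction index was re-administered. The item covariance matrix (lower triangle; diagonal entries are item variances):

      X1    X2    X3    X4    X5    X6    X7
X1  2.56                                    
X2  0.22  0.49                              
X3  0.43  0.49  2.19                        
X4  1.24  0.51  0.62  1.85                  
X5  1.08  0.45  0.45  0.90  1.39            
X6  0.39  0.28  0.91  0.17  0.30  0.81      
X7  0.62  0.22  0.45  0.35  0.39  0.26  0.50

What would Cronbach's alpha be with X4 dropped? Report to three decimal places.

Remaining items: X1, X2, X3, X5, X6, X7 (k = 6).
Σσᵢ² = 2.56 + 0.49 + 2.19 + 1.39 + 0.81 + 0.50 = 7.94
σ²_T = 7.94 + 2 × 6.94 = 21.82
α (item deleted) = (6/5)·(1 − 7.94/21.82) = 0.763

Cronbach's alpha = 0.763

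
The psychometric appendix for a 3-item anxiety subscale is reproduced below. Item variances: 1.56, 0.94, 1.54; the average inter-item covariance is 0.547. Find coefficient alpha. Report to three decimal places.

ΣVar(i) = 1.56 + 0.94 + 1.54 = 4.04
Sum of the 3 distinct covariances = 3 × 0.547 = 1.641
Var(T) = ΣVar(i) + 2·Σcov = 4.04 + 2 × 1.641 = 7.322
α = (3/2)·(1 − 4.04/7.322) = 0.672

coefficient alpha = 0.672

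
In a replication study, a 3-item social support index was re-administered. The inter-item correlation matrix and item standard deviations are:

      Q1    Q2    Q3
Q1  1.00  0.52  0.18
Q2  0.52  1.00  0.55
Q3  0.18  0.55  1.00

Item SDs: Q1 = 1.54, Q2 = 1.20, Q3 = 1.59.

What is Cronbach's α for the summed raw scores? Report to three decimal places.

Σσ²ᵢ = 1.54² + 1.20² + 1.59² = 6.3397
Covariances σ_ij = r_ij · s_i · s_j:
  σ(Q1,Q2) = 0.52 × 1.54 × 1.20 = 0.9610
  σ(Q1,Q3) = 0.18 × 1.54 × 1.59 = 0.4407
  σ(Q2,Q3) = 0.55 × 1.20 × 1.59 = 1.0494
σ²_T = Σσ²ᵢ + 2·Σσ_ij = 6.3397 + 2 × 2.4511 = 11.2419
α = (3/2)·(1 − 6.3397/11.2419) = 0.654

α = 0.654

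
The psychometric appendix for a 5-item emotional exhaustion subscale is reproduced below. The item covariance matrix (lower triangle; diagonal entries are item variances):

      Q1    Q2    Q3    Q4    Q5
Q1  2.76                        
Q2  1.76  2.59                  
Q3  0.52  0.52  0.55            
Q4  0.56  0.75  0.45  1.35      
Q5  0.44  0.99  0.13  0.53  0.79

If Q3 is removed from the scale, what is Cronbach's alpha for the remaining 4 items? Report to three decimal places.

Remaining items: Q1, Q2, Q4, Q5 (k = 4).
sum of item variances = 2.76 + 2.59 + 1.35 + 0.79 = 7.49
σ²_total = 7.49 + 2 × 5.03 = 17.55
α (item deleted) = (4/3)·(1 − 7.49/17.55) = 0.764

Cronbach's alpha = 0.764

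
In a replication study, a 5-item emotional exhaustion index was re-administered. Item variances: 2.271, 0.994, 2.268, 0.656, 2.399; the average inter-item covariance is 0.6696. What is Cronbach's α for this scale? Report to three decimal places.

α = 0.762

sum of item variances = 2.271 + 0.994 + 2.268 + 0.656 + 2.399 = 8.588
Sum of the 10 distinct covariances = 10 × 0.6696 = 6.6960
σ²_total = sum of item variances + 2·Σcov = 8.588 + 2 × 6.6960 = 21.9800
α = (5/4)·(1 − 8.588/21.9800) = 0.762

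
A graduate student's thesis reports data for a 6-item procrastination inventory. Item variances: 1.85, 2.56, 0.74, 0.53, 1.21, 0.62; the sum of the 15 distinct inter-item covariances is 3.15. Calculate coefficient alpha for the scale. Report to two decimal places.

α = 0.55

Σσᵢ² = 1.85 + 2.56 + 0.74 + 0.53 + 1.21 + 0.62 = 7.51
Sum of distinct covariances = 3.15
σ²_total = Σσᵢ² + 2·Σcov = 7.51 + 2 × 3.15 = 13.81
α = (6/5)·(1 − 7.51/13.81) = 0.55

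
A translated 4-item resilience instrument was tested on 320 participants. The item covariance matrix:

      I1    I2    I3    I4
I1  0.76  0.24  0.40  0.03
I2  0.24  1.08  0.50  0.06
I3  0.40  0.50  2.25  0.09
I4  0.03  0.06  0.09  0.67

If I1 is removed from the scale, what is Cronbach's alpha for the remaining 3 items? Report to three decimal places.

Remaining items: I2, I3, I4 (k = 3).
Σσ²ᵢ = 1.08 + 2.25 + 0.67 = 4.00
σ²_total = 4.00 + 2 × 0.65 = 5.30
α (item deleted) = (3/2)·(1 − 4.00/5.30) = 0.368

α = 0.368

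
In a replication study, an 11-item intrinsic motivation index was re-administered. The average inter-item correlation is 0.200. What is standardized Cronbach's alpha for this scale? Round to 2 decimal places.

standardized Cronbach's alpha = 0.73

Standardized α = k·r̄ / (1 + (k−1)·r̄) = 11 × 0.200 / (1 + 10 × 0.200)
  = 2.2000 / 3.0000 = 0.73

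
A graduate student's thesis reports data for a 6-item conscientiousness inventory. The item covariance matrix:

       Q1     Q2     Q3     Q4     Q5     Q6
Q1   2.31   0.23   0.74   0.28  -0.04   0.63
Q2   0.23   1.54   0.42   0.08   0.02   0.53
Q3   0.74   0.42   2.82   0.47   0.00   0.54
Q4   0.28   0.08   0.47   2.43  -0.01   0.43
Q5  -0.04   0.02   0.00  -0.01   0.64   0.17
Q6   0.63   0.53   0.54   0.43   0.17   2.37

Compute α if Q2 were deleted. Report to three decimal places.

α = 0.472

Remaining items: Q1, Q3, Q4, Q5, Q6 (k = 5).
Σσᵢ² = 2.31 + 2.82 + 2.43 + 0.64 + 2.37 = 10.57
σ²_T = 10.57 + 2 × 3.21 = 16.99
α (item deleted) = (5/4)·(1 − 10.57/16.99) = 0.472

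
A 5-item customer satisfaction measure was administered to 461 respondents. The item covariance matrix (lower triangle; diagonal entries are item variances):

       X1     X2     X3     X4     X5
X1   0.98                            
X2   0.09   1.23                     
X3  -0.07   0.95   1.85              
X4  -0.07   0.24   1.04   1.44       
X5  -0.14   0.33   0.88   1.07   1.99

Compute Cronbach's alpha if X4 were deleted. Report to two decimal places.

Cronbach's alpha = 0.54

Remaining items: X1, X2, X3, X5 (k = 4).
Σσᵢ² = 0.98 + 1.23 + 1.85 + 1.99 = 6.05
Var(T) = 6.05 + 2 × 2.04 = 10.13
α (item deleted) = (4/3)·(1 − 6.05/10.13) = 0.54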